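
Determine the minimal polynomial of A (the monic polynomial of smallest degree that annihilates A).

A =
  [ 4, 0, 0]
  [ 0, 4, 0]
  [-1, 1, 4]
x^2 - 8*x + 16

The characteristic polynomial is χ_A(x) = (x - 4)^3, so the eigenvalues are known. The minimal polynomial is
  m_A(x) = Π_λ (x − λ)^{k_λ}
where k_λ is the size of the *largest* Jordan block for λ (equivalently, the smallest k with (A − λI)^k v = 0 for every generalised eigenvector v of λ).

  λ = 4: largest Jordan block has size 2, contributing (x − 4)^2

So m_A(x) = (x - 4)^2 = x^2 - 8*x + 16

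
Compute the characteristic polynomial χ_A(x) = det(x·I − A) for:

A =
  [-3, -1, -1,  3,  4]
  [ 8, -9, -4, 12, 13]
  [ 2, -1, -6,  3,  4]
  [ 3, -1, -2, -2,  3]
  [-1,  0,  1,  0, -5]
x^5 + 25*x^4 + 250*x^3 + 1250*x^2 + 3125*x + 3125

Expanding det(x·I − A) (e.g. by cofactor expansion or by noting that A is similar to its Jordan form J, which has the same characteristic polynomial as A) gives
  χ_A(x) = x^5 + 25*x^4 + 250*x^3 + 1250*x^2 + 3125*x + 3125
which factors as (x + 5)^5. The eigenvalues (with algebraic multiplicities) are λ = -5 with multiplicity 5.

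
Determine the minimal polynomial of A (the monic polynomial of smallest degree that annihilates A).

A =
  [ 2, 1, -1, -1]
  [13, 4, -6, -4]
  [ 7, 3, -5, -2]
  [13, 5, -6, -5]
x^3 + 3*x^2 + 3*x + 1

The characteristic polynomial is χ_A(x) = (x + 1)^4, so the eigenvalues are known. The minimal polynomial is
  m_A(x) = Π_λ (x − λ)^{k_λ}
where k_λ is the size of the *largest* Jordan block for λ (equivalently, the smallest k with (A − λI)^k v = 0 for every generalised eigenvector v of λ).

  λ = -1: largest Jordan block has size 3, contributing (x + 1)^3

So m_A(x) = (x + 1)^3 = x^3 + 3*x^2 + 3*x + 1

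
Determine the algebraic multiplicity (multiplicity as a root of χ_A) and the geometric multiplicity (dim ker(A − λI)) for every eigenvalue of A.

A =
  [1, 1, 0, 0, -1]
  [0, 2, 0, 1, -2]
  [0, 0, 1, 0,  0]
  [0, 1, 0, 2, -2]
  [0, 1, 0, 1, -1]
λ = 1: alg = 5, geom = 3

Step 1 — factor the characteristic polynomial to read off the algebraic multiplicities:
  χ_A(x) = (x - 1)^5

Step 2 — compute geometric multiplicities via the rank-nullity identity g(λ) = n − rank(A − λI):
  rank(A − (1)·I) = 2, so dim ker(A − (1)·I) = n − 2 = 3

Summary:
  λ = 1: algebraic multiplicity = 5, geometric multiplicity = 3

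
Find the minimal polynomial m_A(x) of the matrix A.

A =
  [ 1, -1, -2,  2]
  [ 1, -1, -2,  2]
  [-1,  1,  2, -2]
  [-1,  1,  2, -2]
x^2

The characteristic polynomial is χ_A(x) = x^4, so the eigenvalues are known. The minimal polynomial is
  m_A(x) = Π_λ (x − λ)^{k_λ}
where k_λ is the size of the *largest* Jordan block for λ (equivalently, the smallest k with (A − λI)^k v = 0 for every generalised eigenvector v of λ).

  λ = 0: largest Jordan block has size 2, contributing (x − 0)^2

So m_A(x) = x^2 = x^2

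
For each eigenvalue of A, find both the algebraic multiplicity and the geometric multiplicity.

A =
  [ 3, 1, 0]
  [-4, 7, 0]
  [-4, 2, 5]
λ = 5: alg = 3, geom = 2

Step 1 — factor the characteristic polynomial to read off the algebraic multiplicities:
  χ_A(x) = (x - 5)^3

Step 2 — compute geometric multiplicities via the rank-nullity identity g(λ) = n − rank(A − λI):
  rank(A − (5)·I) = 1, so dim ker(A − (5)·I) = n − 1 = 2

Summary:
  λ = 5: algebraic multiplicity = 3, geometric multiplicity = 2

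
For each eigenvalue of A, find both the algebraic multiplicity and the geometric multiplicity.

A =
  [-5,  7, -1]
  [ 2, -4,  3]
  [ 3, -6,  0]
λ = -3: alg = 3, geom = 1

Step 1 — factor the characteristic polynomial to read off the algebraic multiplicities:
  χ_A(x) = (x + 3)^3

Step 2 — compute geometric multiplicities via the rank-nullity identity g(λ) = n − rank(A − λI):
  rank(A − (-3)·I) = 2, so dim ker(A − (-3)·I) = n − 2 = 1

Summary:
  λ = -3: algebraic multiplicity = 3, geometric multiplicity = 1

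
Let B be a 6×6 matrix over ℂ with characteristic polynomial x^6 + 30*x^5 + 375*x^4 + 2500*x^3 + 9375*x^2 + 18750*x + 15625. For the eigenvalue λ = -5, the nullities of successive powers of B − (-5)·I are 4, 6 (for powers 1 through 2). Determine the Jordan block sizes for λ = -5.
Block sizes for λ = -5: [2, 2, 1, 1]

From the dimensions of kernels of powers, the number of Jordan blocks of size at least j is d_j − d_{j−1} where d_j = dim ker(N^j) (with d_0 = 0). Computing the differences gives [4, 2].
The number of blocks of size exactly k is (#blocks of size ≥ k) − (#blocks of size ≥ k + 1), so the partition is: 2 block(s) of size 1, 2 block(s) of size 2.
In nonincreasing order the block sizes are [2, 2, 1, 1].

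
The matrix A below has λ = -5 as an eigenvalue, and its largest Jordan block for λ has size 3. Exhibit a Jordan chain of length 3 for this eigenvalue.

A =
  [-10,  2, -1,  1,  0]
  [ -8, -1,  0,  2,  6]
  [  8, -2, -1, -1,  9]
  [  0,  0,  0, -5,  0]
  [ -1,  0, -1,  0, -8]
A Jordan chain for λ = -5 of length 3:
v_1 = (1, 2, -1, 0, 0)ᵀ
v_2 = (-5, -8, 8, 0, -1)ᵀ
v_3 = (1, 0, 0, 0, 0)ᵀ

Let N = A − (-5)·I. We want v_3 with N^3 v_3 = 0 but N^2 v_3 ≠ 0; then v_{j-1} := N · v_j for j = 3, …, 2.

Pick v_3 = (1, 0, 0, 0, 0)ᵀ.
Then v_2 = N · v_3 = (-5, -8, 8, 0, -1)ᵀ.
Then v_1 = N · v_2 = (1, 2, -1, 0, 0)ᵀ.

Sanity check: (A − (-5)·I) v_1 = (0, 0, 0, 0, 0)ᵀ = 0. ✓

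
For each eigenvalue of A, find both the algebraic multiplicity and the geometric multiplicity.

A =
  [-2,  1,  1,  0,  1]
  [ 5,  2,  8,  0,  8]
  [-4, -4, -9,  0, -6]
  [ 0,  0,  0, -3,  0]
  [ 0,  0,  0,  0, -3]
λ = -3: alg = 5, geom = 3

Step 1 — factor the characteristic polynomial to read off the algebraic multiplicities:
  χ_A(x) = (x + 3)^5

Step 2 — compute geometric multiplicities via the rank-nullity identity g(λ) = n − rank(A − λI):
  rank(A − (-3)·I) = 2, so dim ker(A − (-3)·I) = n − 2 = 3

Summary:
  λ = -3: algebraic multiplicity = 5, geometric multiplicity = 3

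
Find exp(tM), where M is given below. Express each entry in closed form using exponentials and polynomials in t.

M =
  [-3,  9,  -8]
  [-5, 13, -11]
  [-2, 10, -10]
e^{tM} =
  [-10*t^2 - 3*t + 1, 5*t^2 + 9*t, 5*t^2/2 - 8*t]
  [-14*t^2 - 5*t, 7*t^2 + 13*t + 1, 7*t^2/2 - 11*t]
  [-12*t^2 - 2*t, 6*t^2 + 10*t, 3*t^2 - 10*t + 1]

Strategy: write M = P · J · P⁻¹ where J is a Jordan canonical form, so e^{tM} = P · e^{tJ} · P⁻¹, and e^{tJ} can be computed block-by-block.

M has Jordan form
J =
  [0, 1, 0]
  [0, 0, 1]
  [0, 0, 0]
(up to reordering of blocks).

Per-block formulas:
  For a 3×3 Jordan block J_3(0): exp(t · J_3(0)) = e^(0t)·(I + t·N + (t^2/2)·N^2), where N is the 3×3 nilpotent shift.

After assembling e^{tJ} and conjugating by P, we get:

e^{tM} =
  [-10*t^2 - 3*t + 1, 5*t^2 + 9*t, 5*t^2/2 - 8*t]
  [-14*t^2 - 5*t, 7*t^2 + 13*t + 1, 7*t^2/2 - 11*t]
  [-12*t^2 - 2*t, 6*t^2 + 10*t, 3*t^2 - 10*t + 1]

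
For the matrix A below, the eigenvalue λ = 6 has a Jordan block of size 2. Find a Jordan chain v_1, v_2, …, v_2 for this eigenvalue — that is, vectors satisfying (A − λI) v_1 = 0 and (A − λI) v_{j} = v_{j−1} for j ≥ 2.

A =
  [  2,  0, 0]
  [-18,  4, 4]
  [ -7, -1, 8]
A Jordan chain for λ = 6 of length 2:
v_1 = (0, -2, -1)ᵀ
v_2 = (0, 1, 0)ᵀ

Let N = A − (6)·I. We want v_2 with N^2 v_2 = 0 but N^1 v_2 ≠ 0; then v_{j-1} := N · v_j for j = 2, …, 2.

Pick v_2 = (0, 1, 0)ᵀ.
Then v_1 = N · v_2 = (0, -2, -1)ᵀ.

Sanity check: (A − (6)·I) v_1 = (0, 0, 0)ᵀ = 0. ✓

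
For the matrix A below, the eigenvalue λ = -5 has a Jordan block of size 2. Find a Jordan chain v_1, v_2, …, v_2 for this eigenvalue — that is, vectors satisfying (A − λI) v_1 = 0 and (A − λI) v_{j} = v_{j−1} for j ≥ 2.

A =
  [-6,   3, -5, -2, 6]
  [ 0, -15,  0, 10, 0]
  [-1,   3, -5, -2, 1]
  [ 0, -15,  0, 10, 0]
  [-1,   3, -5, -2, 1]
A Jordan chain for λ = -5 of length 2:
v_1 = (-1, 0, -1, 0, -1)ᵀ
v_2 = (1, 0, 0, 0, 0)ᵀ

Let N = A − (-5)·I. We want v_2 with N^2 v_2 = 0 but N^1 v_2 ≠ 0; then v_{j-1} := N · v_j for j = 2, …, 2.

Pick v_2 = (1, 0, 0, 0, 0)ᵀ.
Then v_1 = N · v_2 = (-1, 0, -1, 0, -1)ᵀ.

Sanity check: (A − (-5)·I) v_1 = (0, 0, 0, 0, 0)ᵀ = 0. ✓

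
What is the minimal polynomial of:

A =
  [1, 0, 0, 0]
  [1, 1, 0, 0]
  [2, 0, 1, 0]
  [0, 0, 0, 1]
x^2 - 2*x + 1

The characteristic polynomial is χ_A(x) = (x - 1)^4, so the eigenvalues are known. The minimal polynomial is
  m_A(x) = Π_λ (x − λ)^{k_λ}
where k_λ is the size of the *largest* Jordan block for λ (equivalently, the smallest k with (A − λI)^k v = 0 for every generalised eigenvector v of λ).

  λ = 1: largest Jordan block has size 2, contributing (x − 1)^2

So m_A(x) = (x - 1)^2 = x^2 - 2*x + 1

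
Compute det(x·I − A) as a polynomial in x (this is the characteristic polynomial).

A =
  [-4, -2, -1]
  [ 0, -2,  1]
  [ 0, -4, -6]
x^3 + 12*x^2 + 48*x + 64

Expanding det(x·I − A) (e.g. by cofactor expansion or by noting that A is similar to its Jordan form J, which has the same characteristic polynomial as A) gives
  χ_A(x) = x^3 + 12*x^2 + 48*x + 64
which factors as (x + 4)^3. The eigenvalues (with algebraic multiplicities) are λ = -4 with multiplicity 3.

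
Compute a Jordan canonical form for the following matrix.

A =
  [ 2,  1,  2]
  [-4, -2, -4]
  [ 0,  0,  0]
J_2(0) ⊕ J_1(0)

The characteristic polynomial is
  det(x·I − A) = x^3

Eigenvalues and multiplicities (the geometric multiplicity of λ is n − rank(A − λI), which equals the number of Jordan blocks for λ):
  λ = 0: algebraic multiplicity = 3, geometric multiplicity = 2

Determining the block sizes for each eigenvalue:
  λ = 0: 2 blocks summing to 3 forces exactly one block of size 2 and the rest size 1 → block sizes [2, 1]

Assembling the blocks gives a Jordan form
J =
  [0, 1, 0]
  [0, 0, 0]
  [0, 0, 0]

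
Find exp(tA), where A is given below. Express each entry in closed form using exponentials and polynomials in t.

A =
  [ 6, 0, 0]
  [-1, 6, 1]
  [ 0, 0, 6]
e^{tA} =
  [exp(6*t), 0, 0]
  [-t*exp(6*t), exp(6*t), t*exp(6*t)]
  [0, 0, exp(6*t)]

Strategy: write A = P · J · P⁻¹ where J is a Jordan canonical form, so e^{tA} = P · e^{tJ} · P⁻¹, and e^{tJ} can be computed block-by-block.

A has Jordan form
J =
  [6, 1, 0]
  [0, 6, 0]
  [0, 0, 6]
(up to reordering of blocks).

Per-block formulas:
  For a 1×1 block at λ = 6: exp(t · [6]) = [e^(6t)].
  For a 2×2 Jordan block J_2(6): exp(t · J_2(6)) = e^(6t)·(I + t·N), where N is the 2×2 nilpotent shift.

After assembling e^{tJ} and conjugating by P, we get:

e^{tA} =
  [exp(6*t), 0, 0]
  [-t*exp(6*t), exp(6*t), t*exp(6*t)]
  [0, 0, exp(6*t)]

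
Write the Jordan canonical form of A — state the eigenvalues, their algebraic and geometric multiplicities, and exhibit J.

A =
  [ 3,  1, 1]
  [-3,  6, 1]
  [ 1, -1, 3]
J_3(4)

The characteristic polynomial is
  det(x·I − A) = x^3 - 12*x^2 + 48*x - 64 = (x - 4)^3

Eigenvalues and multiplicities (the geometric multiplicity of λ is n − rank(A − λI), which equals the number of Jordan blocks for λ):
  λ = 4: algebraic multiplicity = 3, geometric multiplicity = 1

Determining the block sizes for each eigenvalue:
  λ = 4: one block (gm = 1), so the single block has size am = 3 → block sizes [3]

Assembling the blocks gives a Jordan form
J =
  [4, 1, 0]
  [0, 4, 1]
  [0, 0, 4]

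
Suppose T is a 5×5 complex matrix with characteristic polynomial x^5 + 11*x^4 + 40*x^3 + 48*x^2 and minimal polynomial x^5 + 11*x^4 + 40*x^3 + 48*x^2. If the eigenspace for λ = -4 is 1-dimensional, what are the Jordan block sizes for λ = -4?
Block sizes for λ = -4: [2]

Step 1 — from the characteristic polynomial, algebraic multiplicity of λ = -4 is 2. From dim ker(T − (-4)·I) = 1, there are exactly 1 Jordan blocks for λ = -4.
Step 2 — from the minimal polynomial, the factor (x + 4)^2 tells us the largest block for λ = -4 has size 2.
Step 3 — with total size 2, 1 blocks, and largest block 2, the block sizes (in nonincreasing order) are [2].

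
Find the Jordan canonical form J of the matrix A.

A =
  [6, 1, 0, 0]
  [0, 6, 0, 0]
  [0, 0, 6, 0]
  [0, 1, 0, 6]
J_2(6) ⊕ J_1(6) ⊕ J_1(6)

The characteristic polynomial is
  det(x·I − A) = x^4 - 24*x^3 + 216*x^2 - 864*x + 1296 = (x - 6)^4

Eigenvalues and multiplicities (the geometric multiplicity of λ is n − rank(A − λI), which equals the number of Jordan blocks for λ):
  λ = 6: algebraic multiplicity = 4, geometric multiplicity = 3

Determining the block sizes for each eigenvalue:
  λ = 6: 3 blocks summing to 4 forces exactly one block of size 2 and the rest size 1 → block sizes [2, 1, 1]

Assembling the blocks gives a Jordan form
J =
  [6, 1, 0, 0]
  [0, 6, 0, 0]
  [0, 0, 6, 0]
  [0, 0, 0, 6]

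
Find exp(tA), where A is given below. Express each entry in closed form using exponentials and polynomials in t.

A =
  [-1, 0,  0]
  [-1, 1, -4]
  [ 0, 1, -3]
e^{tA} =
  [exp(-t), 0, 0]
  [-t^2*exp(-t) - t*exp(-t), 2*t*exp(-t) + exp(-t), -4*t*exp(-t)]
  [-t^2*exp(-t)/2, t*exp(-t), -2*t*exp(-t) + exp(-t)]

Strategy: write A = P · J · P⁻¹ where J is a Jordan canonical form, so e^{tA} = P · e^{tJ} · P⁻¹, and e^{tJ} can be computed block-by-block.

A has Jordan form
J =
  [-1,  1,  0]
  [ 0, -1,  1]
  [ 0,  0, -1]
(up to reordering of blocks).

Per-block formulas:
  For a 3×3 Jordan block J_3(-1): exp(t · J_3(-1)) = e^(-1t)·(I + t·N + (t^2/2)·N^2), where N is the 3×3 nilpotent shift.

After assembling e^{tJ} and conjugating by P, we get:

e^{tA} =
  [exp(-t), 0, 0]
  [-t^2*exp(-t) - t*exp(-t), 2*t*exp(-t) + exp(-t), -4*t*exp(-t)]
  [-t^2*exp(-t)/2, t*exp(-t), -2*t*exp(-t) + exp(-t)]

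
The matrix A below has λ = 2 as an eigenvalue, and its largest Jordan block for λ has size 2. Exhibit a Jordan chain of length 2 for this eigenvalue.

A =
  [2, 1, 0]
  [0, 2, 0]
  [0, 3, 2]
A Jordan chain for λ = 2 of length 2:
v_1 = (1, 0, 3)ᵀ
v_2 = (0, 1, 0)ᵀ

Let N = A − (2)·I. We want v_2 with N^2 v_2 = 0 but N^1 v_2 ≠ 0; then v_{j-1} := N · v_j for j = 2, …, 2.

Pick v_2 = (0, 1, 0)ᵀ.
Then v_1 = N · v_2 = (1, 0, 3)ᵀ.

Sanity check: (A − (2)·I) v_1 = (0, 0, 0)ᵀ = 0. ✓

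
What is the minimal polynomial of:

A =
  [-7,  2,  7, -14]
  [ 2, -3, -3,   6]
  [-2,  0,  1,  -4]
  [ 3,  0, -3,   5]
x^3 + 3*x^2 + 3*x + 1

The characteristic polynomial is χ_A(x) = (x + 1)^4, so the eigenvalues are known. The minimal polynomial is
  m_A(x) = Π_λ (x − λ)^{k_λ}
where k_λ is the size of the *largest* Jordan block for λ (equivalently, the smallest k with (A − λI)^k v = 0 for every generalised eigenvector v of λ).

  λ = -1: largest Jordan block has size 3, contributing (x + 1)^3

So m_A(x) = (x + 1)^3 = x^3 + 3*x^2 + 3*x + 1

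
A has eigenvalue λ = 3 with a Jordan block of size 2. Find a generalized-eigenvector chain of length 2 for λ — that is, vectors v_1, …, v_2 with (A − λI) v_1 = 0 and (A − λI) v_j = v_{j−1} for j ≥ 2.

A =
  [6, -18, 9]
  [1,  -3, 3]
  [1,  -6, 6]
A Jordan chain for λ = 3 of length 2:
v_1 = (3, 1, 1)ᵀ
v_2 = (1, 0, 0)ᵀ

Let N = A − (3)·I. We want v_2 with N^2 v_2 = 0 but N^1 v_2 ≠ 0; then v_{j-1} := N · v_j for j = 2, …, 2.

Pick v_2 = (1, 0, 0)ᵀ.
Then v_1 = N · v_2 = (3, 1, 1)ᵀ.

Sanity check: (A − (3)·I) v_1 = (0, 0, 0)ᵀ = 0. ✓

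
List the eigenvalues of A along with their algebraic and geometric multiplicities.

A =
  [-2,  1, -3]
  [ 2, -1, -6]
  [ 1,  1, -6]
λ = -3: alg = 3, geom = 2

Step 1 — factor the characteristic polynomial to read off the algebraic multiplicities:
  χ_A(x) = (x + 3)^3

Step 2 — compute geometric multiplicities via the rank-nullity identity g(λ) = n − rank(A − λI):
  rank(A − (-3)·I) = 1, so dim ker(A − (-3)·I) = n − 1 = 2

Summary:
  λ = -3: algebraic multiplicity = 3, geometric multiplicity = 2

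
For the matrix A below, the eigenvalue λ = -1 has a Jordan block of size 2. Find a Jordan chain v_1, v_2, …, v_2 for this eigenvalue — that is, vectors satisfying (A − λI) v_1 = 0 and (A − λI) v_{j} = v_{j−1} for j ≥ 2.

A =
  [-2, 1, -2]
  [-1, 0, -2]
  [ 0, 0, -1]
A Jordan chain for λ = -1 of length 2:
v_1 = (-1, -1, 0)ᵀ
v_2 = (1, 0, 0)ᵀ

Let N = A − (-1)·I. We want v_2 with N^2 v_2 = 0 but N^1 v_2 ≠ 0; then v_{j-1} := N · v_j for j = 2, …, 2.

Pick v_2 = (1, 0, 0)ᵀ.
Then v_1 = N · v_2 = (-1, -1, 0)ᵀ.

Sanity check: (A − (-1)·I) v_1 = (0, 0, 0)ᵀ = 0. ✓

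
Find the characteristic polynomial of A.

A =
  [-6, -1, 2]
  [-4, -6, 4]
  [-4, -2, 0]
x^3 + 12*x^2 + 48*x + 64

Expanding det(x·I − A) (e.g. by cofactor expansion or by noting that A is similar to its Jordan form J, which has the same characteristic polynomial as A) gives
  χ_A(x) = x^3 + 12*x^2 + 48*x + 64
which factors as (x + 4)^3. The eigenvalues (with algebraic multiplicities) are λ = -4 with multiplicity 3.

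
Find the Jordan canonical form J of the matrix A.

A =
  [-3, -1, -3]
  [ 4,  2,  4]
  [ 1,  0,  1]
J_3(0)

The characteristic polynomial is
  det(x·I − A) = x^3

Eigenvalues and multiplicities (the geometric multiplicity of λ is n − rank(A − λI), which equals the number of Jordan blocks for λ):
  λ = 0: algebraic multiplicity = 3, geometric multiplicity = 1

Determining the block sizes for each eigenvalue:
  λ = 0: one block (gm = 1), so the single block has size am = 3 → block sizes [3]

Assembling the blocks gives a Jordan form
J =
  [0, 1, 0]
  [0, 0, 1]
  [0, 0, 0]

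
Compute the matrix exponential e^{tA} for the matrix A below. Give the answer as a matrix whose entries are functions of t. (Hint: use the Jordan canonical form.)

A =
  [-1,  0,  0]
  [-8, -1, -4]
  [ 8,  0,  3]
e^{tA} =
  [exp(-t), 0, 0]
  [-2*exp(3*t) + 2*exp(-t), exp(-t), -exp(3*t) + exp(-t)]
  [2*exp(3*t) - 2*exp(-t), 0, exp(3*t)]

Strategy: write A = P · J · P⁻¹ where J is a Jordan canonical form, so e^{tA} = P · e^{tJ} · P⁻¹, and e^{tJ} can be computed block-by-block.

A has Jordan form
J =
  [-1,  0, 0]
  [ 0, -1, 0]
  [ 0,  0, 3]
(up to reordering of blocks).

Per-block formulas:
  For a 1×1 block at λ = 3: exp(t · [3]) = [e^(3t)].
  For a 1×1 block at λ = -1: exp(t · [-1]) = [e^(-1t)].

After assembling e^{tJ} and conjugating by P, we get:

e^{tA} =
  [exp(-t), 0, 0]
  [-2*exp(3*t) + 2*exp(-t), exp(-t), -exp(3*t) + exp(-t)]
  [2*exp(3*t) - 2*exp(-t), 0, exp(3*t)]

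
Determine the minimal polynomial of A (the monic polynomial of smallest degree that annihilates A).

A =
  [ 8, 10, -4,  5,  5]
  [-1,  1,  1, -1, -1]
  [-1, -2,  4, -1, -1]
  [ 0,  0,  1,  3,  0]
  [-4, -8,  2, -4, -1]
x^3 - 9*x^2 + 27*x - 27

The characteristic polynomial is χ_A(x) = (x - 3)^5, so the eigenvalues are known. The minimal polynomial is
  m_A(x) = Π_λ (x − λ)^{k_λ}
where k_λ is the size of the *largest* Jordan block for λ (equivalently, the smallest k with (A − λI)^k v = 0 for every generalised eigenvector v of λ).

  λ = 3: largest Jordan block has size 3, contributing (x − 3)^3

So m_A(x) = (x - 3)^3 = x^3 - 9*x^2 + 27*x - 27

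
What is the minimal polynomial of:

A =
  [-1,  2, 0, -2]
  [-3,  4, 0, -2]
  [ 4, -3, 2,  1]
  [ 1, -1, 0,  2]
x^4 - 7*x^3 + 18*x^2 - 20*x + 8

The characteristic polynomial is χ_A(x) = (x - 2)^3*(x - 1), so the eigenvalues are known. The minimal polynomial is
  m_A(x) = Π_λ (x − λ)^{k_λ}
where k_λ is the size of the *largest* Jordan block for λ (equivalently, the smallest k with (A − λI)^k v = 0 for every generalised eigenvector v of λ).

  λ = 1: largest Jordan block has size 1, contributing (x − 1)
  λ = 2: largest Jordan block has size 3, contributing (x − 2)^3

So m_A(x) = (x - 2)^3*(x - 1) = x^4 - 7*x^3 + 18*x^2 - 20*x + 8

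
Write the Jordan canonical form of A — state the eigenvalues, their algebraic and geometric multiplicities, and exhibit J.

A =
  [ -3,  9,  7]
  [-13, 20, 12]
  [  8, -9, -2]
J_3(5)

The characteristic polynomial is
  det(x·I − A) = x^3 - 15*x^2 + 75*x - 125 = (x - 5)^3

Eigenvalues and multiplicities (the geometric multiplicity of λ is n − rank(A − λI), which equals the number of Jordan blocks for λ):
  λ = 5: algebraic multiplicity = 3, geometric multiplicity = 1

Determining the block sizes for each eigenvalue:
  λ = 5: one block (gm = 1), so the single block has size am = 3 → block sizes [3]

Assembling the blocks gives a Jordan form
J =
  [5, 1, 0]
  [0, 5, 1]
  [0, 0, 5]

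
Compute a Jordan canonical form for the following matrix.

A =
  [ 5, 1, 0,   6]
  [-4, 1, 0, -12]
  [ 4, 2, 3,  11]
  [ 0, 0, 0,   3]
J_2(3) ⊕ J_2(3)

The characteristic polynomial is
  det(x·I − A) = x^4 - 12*x^3 + 54*x^2 - 108*x + 81 = (x - 3)^4

Eigenvalues and multiplicities (the geometric multiplicity of λ is n − rank(A − λI), which equals the number of Jordan blocks for λ):
  λ = 3: algebraic multiplicity = 4, geometric multiplicity = 2

Determining the block sizes for each eigenvalue:
  λ = 3: with am = 4 and gm = 2, the partition is not yet determined (e.g. several partitions of 4 into 2 parts exist). Let N = A − (3)·I. Computing rank(N^1) = 2, rank(N^2) = 0; the number of blocks of size ≥ j is rank(N^{j−1}) − rank(N^j), giving [2, 2]. So we have 2 block(s) of size 2 → block sizes [2, 2]

Assembling the blocks gives a Jordan form
J =
  [3, 1, 0, 0]
  [0, 3, 0, 0]
  [0, 0, 3, 1]
  [0, 0, 0, 3]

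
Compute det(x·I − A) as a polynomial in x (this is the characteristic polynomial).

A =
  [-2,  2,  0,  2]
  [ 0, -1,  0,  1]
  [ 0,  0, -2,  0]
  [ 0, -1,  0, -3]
x^4 + 8*x^3 + 24*x^2 + 32*x + 16

Expanding det(x·I − A) (e.g. by cofactor expansion or by noting that A is similar to its Jordan form J, which has the same characteristic polynomial as A) gives
  χ_A(x) = x^4 + 8*x^3 + 24*x^2 + 32*x + 16
which factors as (x + 2)^4. The eigenvalues (with algebraic multiplicities) are λ = -2 with multiplicity 4.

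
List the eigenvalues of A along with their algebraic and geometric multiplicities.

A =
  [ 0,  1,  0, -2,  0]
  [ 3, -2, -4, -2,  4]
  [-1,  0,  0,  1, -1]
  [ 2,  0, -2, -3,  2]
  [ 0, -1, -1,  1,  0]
λ = -1: alg = 5, geom = 3

Step 1 — factor the characteristic polynomial to read off the algebraic multiplicities:
  χ_A(x) = (x + 1)^5

Step 2 — compute geometric multiplicities via the rank-nullity identity g(λ) = n − rank(A − λI):
  rank(A − (-1)·I) = 2, so dim ker(A − (-1)·I) = n − 2 = 3

Summary:
  λ = -1: algebraic multiplicity = 5, geometric multiplicity = 3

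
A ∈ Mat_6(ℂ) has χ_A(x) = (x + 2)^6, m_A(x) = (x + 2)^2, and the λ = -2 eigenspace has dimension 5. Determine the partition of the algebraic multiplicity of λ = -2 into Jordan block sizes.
Block sizes for λ = -2: [2, 1, 1, 1, 1]

Step 1 — from the characteristic polynomial, algebraic multiplicity of λ = -2 is 6. From dim ker(A − (-2)·I) = 5, there are exactly 5 Jordan blocks for λ = -2.
Step 2 — from the minimal polynomial, the factor (x + 2)^2 tells us the largest block for λ = -2 has size 2.
Step 3 — with total size 6, 5 blocks, and largest block 2, the block sizes (in nonincreasing order) are [2, 1, 1, 1, 1].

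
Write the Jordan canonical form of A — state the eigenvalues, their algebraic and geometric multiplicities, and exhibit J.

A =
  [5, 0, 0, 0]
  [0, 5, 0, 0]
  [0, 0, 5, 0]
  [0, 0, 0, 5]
J_1(5) ⊕ J_1(5) ⊕ J_1(5) ⊕ J_1(5)

The characteristic polynomial is
  det(x·I − A) = x^4 - 20*x^3 + 150*x^2 - 500*x + 625 = (x - 5)^4

Eigenvalues and multiplicities (the geometric multiplicity of λ is n − rank(A − λI), which equals the number of Jordan blocks for λ):
  λ = 5: algebraic multiplicity = 4, geometric multiplicity = 4

Determining the block sizes for each eigenvalue:
  λ = 5: gm = am = 4, so every block has size 1 → block sizes [1, 1, 1, 1]

Assembling the blocks gives a Jordan form
J =
  [5, 0, 0, 0]
  [0, 5, 0, 0]
  [0, 0, 5, 0]
  [0, 0, 0, 5]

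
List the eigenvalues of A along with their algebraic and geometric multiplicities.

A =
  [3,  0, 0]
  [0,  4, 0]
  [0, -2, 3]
λ = 3: alg = 2, geom = 2; λ = 4: alg = 1, geom = 1

Step 1 — factor the characteristic polynomial to read off the algebraic multiplicities:
  χ_A(x) = (x - 4)*(x - 3)^2

Step 2 — compute geometric multiplicities via the rank-nullity identity g(λ) = n − rank(A − λI):
  rank(A − (3)·I) = 1, so dim ker(A − (3)·I) = n − 1 = 2
  rank(A − (4)·I) = 2, so dim ker(A − (4)·I) = n − 2 = 1

Summary:
  λ = 3: algebraic multiplicity = 2, geometric multiplicity = 2
  λ = 4: algebraic multiplicity = 1, geometric multiplicity = 1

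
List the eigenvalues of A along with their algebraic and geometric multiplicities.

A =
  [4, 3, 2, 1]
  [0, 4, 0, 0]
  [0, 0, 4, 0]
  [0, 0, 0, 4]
λ = 4: alg = 4, geom = 3

Step 1 — factor the characteristic polynomial to read off the algebraic multiplicities:
  χ_A(x) = (x - 4)^4

Step 2 — compute geometric multiplicities via the rank-nullity identity g(λ) = n − rank(A − λI):
  rank(A − (4)·I) = 1, so dim ker(A − (4)·I) = n − 1 = 3

Summary:
  λ = 4: algebraic multiplicity = 4, geometric multiplicity = 3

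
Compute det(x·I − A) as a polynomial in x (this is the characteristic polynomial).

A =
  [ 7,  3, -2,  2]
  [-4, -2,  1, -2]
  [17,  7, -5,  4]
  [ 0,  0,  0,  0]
x^4

Expanding det(x·I − A) (e.g. by cofactor expansion or by noting that A is similar to its Jordan form J, which has the same characteristic polynomial as A) gives
  χ_A(x) = x^4
which factors as x^4. The eigenvalues (with algebraic multiplicities) are λ = 0 with multiplicity 4.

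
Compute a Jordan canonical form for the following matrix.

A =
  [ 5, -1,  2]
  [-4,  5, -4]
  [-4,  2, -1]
J_2(3) ⊕ J_1(3)

The characteristic polynomial is
  det(x·I − A) = x^3 - 9*x^2 + 27*x - 27 = (x - 3)^3

Eigenvalues and multiplicities (the geometric multiplicity of λ is n − rank(A − λI), which equals the number of Jordan blocks for λ):
  λ = 3: algebraic multiplicity = 3, geometric multiplicity = 2

Determining the block sizes for each eigenvalue:
  λ = 3: 2 blocks summing to 3 forces exactly one block of size 2 and the rest size 1 → block sizes [2, 1]

Assembling the blocks gives a Jordan form
J =
  [3, 1, 0]
  [0, 3, 0]
  [0, 0, 3]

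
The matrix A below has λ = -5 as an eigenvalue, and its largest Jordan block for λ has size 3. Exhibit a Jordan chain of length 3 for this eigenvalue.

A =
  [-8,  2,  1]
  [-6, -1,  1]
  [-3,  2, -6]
A Jordan chain for λ = -5 of length 3:
v_1 = (-6, -9, 0)ᵀ
v_2 = (-3, -6, -3)ᵀ
v_3 = (1, 0, 0)ᵀ

Let N = A − (-5)·I. We want v_3 with N^3 v_3 = 0 but N^2 v_3 ≠ 0; then v_{j-1} := N · v_j for j = 3, …, 2.

Pick v_3 = (1, 0, 0)ᵀ.
Then v_2 = N · v_3 = (-3, -6, -3)ᵀ.
Then v_1 = N · v_2 = (-6, -9, 0)ᵀ.

Sanity check: (A − (-5)·I) v_1 = (0, 0, 0)ᵀ = 0. ✓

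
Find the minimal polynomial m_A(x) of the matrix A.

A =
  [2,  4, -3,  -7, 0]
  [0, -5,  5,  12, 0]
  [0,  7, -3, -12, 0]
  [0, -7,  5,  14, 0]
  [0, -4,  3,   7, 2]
x^2 - 4*x + 4

The characteristic polynomial is χ_A(x) = (x - 2)^5, so the eigenvalues are known. The minimal polynomial is
  m_A(x) = Π_λ (x − λ)^{k_λ}
where k_λ is the size of the *largest* Jordan block for λ (equivalently, the smallest k with (A − λI)^k v = 0 for every generalised eigenvector v of λ).

  λ = 2: largest Jordan block has size 2, contributing (x − 2)^2

So m_A(x) = (x - 2)^2 = x^2 - 4*x + 4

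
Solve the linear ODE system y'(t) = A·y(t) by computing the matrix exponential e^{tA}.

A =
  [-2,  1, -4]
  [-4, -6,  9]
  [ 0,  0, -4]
e^{tA} =
  [2*t*exp(-4*t) + exp(-4*t), t*exp(-4*t), t^2*exp(-4*t)/2 - 4*t*exp(-4*t)]
  [-4*t*exp(-4*t), -2*t*exp(-4*t) + exp(-4*t), -t^2*exp(-4*t) + 9*t*exp(-4*t)]
  [0, 0, exp(-4*t)]

Strategy: write A = P · J · P⁻¹ where J is a Jordan canonical form, so e^{tA} = P · e^{tJ} · P⁻¹, and e^{tJ} can be computed block-by-block.

A has Jordan form
J =
  [-4,  1,  0]
  [ 0, -4,  1]
  [ 0,  0, -4]
(up to reordering of blocks).

Per-block formulas:
  For a 3×3 Jordan block J_3(-4): exp(t · J_3(-4)) = e^(-4t)·(I + t·N + (t^2/2)·N^2), where N is the 3×3 nilpotent shift.

After assembling e^{tJ} and conjugating by P, we get:

e^{tA} =
  [2*t*exp(-4*t) + exp(-4*t), t*exp(-4*t), t^2*exp(-4*t)/2 - 4*t*exp(-4*t)]
  [-4*t*exp(-4*t), -2*t*exp(-4*t) + exp(-4*t), -t^2*exp(-4*t) + 9*t*exp(-4*t)]
  [0, 0, exp(-4*t)]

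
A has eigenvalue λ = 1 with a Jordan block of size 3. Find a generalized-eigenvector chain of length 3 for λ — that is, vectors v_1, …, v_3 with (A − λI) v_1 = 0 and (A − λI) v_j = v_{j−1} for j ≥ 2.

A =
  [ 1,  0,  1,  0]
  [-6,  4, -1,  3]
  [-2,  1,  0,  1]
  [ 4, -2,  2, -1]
A Jordan chain for λ = 1 of length 3:
v_1 = (-2, -4, 0, 0)ᵀ
v_2 = (0, -6, -2, 4)ᵀ
v_3 = (1, 0, 0, 0)ᵀ

Let N = A − (1)·I. We want v_3 with N^3 v_3 = 0 but N^2 v_3 ≠ 0; then v_{j-1} := N · v_j for j = 3, …, 2.

Pick v_3 = (1, 0, 0, 0)ᵀ.
Then v_2 = N · v_3 = (0, -6, -2, 4)ᵀ.
Then v_1 = N · v_2 = (-2, -4, 0, 0)ᵀ.

Sanity check: (A − (1)·I) v_1 = (0, 0, 0, 0)ᵀ = 0. ✓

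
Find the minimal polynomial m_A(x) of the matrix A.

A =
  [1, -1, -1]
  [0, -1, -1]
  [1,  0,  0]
x^3

The characteristic polynomial is χ_A(x) = x^3, so the eigenvalues are known. The minimal polynomial is
  m_A(x) = Π_λ (x − λ)^{k_λ}
where k_λ is the size of the *largest* Jordan block for λ (equivalently, the smallest k with (A − λI)^k v = 0 for every generalised eigenvector v of λ).

  λ = 0: largest Jordan block has size 3, contributing (x − 0)^3

So m_A(x) = x^3 = x^3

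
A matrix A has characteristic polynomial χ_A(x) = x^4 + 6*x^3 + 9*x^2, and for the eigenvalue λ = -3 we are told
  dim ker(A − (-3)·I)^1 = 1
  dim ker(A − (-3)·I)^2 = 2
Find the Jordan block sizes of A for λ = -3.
Block sizes for λ = -3: [2]

From the dimensions of kernels of powers, the number of Jordan blocks of size at least j is d_j − d_{j−1} where d_j = dim ker(N^j) (with d_0 = 0). Computing the differences gives [1, 1].
The number of blocks of size exactly k is (#blocks of size ≥ k) − (#blocks of size ≥ k + 1), so the partition is: 1 block(s) of size 2.
In nonincreasing order the block sizes are [2].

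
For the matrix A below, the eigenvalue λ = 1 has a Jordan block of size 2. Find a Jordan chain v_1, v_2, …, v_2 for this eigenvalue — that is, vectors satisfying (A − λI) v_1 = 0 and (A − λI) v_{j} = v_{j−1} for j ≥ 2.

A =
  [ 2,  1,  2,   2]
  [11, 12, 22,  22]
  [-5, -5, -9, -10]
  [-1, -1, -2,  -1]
A Jordan chain for λ = 1 of length 2:
v_1 = (1, 11, -5, -1)ᵀ
v_2 = (1, 0, 0, 0)ᵀ

Let N = A − (1)·I. We want v_2 with N^2 v_2 = 0 but N^1 v_2 ≠ 0; then v_{j-1} := N · v_j for j = 2, …, 2.

Pick v_2 = (1, 0, 0, 0)ᵀ.
Then v_1 = N · v_2 = (1, 11, -5, -1)ᵀ.

Sanity check: (A − (1)·I) v_1 = (0, 0, 0, 0)ᵀ = 0. ✓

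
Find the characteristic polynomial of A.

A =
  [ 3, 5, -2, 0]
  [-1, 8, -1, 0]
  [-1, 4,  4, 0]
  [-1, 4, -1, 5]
x^4 - 20*x^3 + 150*x^2 - 500*x + 625

Expanding det(x·I − A) (e.g. by cofactor expansion or by noting that A is similar to its Jordan form J, which has the same characteristic polynomial as A) gives
  χ_A(x) = x^4 - 20*x^3 + 150*x^2 - 500*x + 625
which factors as (x - 5)^4. The eigenvalues (with algebraic multiplicities) are λ = 5 with multiplicity 4.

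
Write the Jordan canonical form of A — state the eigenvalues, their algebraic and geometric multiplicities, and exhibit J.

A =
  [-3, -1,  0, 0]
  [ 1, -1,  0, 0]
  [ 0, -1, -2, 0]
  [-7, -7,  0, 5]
J_3(-2) ⊕ J_1(5)

The characteristic polynomial is
  det(x·I − A) = x^4 + x^3 - 18*x^2 - 52*x - 40 = (x - 5)*(x + 2)^3

Eigenvalues and multiplicities (the geometric multiplicity of λ is n − rank(A − λI), which equals the number of Jordan blocks for λ):
  λ = -2: algebraic multiplicity = 3, geometric multiplicity = 1
  λ = 5: algebraic multiplicity = 1, geometric multiplicity = 1

Determining the block sizes for each eigenvalue:
  λ = -2: one block (gm = 1), so the single block has size am = 3 → block sizes [3]
  λ = 5: one block (gm = 1), so the single block has size am = 1 → block sizes [1]

Assembling the blocks gives a Jordan form
J =
  [-2,  1,  0, 0]
  [ 0, -2,  1, 0]
  [ 0,  0, -2, 0]
  [ 0,  0,  0, 5]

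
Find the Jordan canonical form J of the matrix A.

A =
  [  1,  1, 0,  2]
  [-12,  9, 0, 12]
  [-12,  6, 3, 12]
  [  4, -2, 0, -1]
J_2(3) ⊕ J_1(3) ⊕ J_1(3)

The characteristic polynomial is
  det(x·I − A) = x^4 - 12*x^3 + 54*x^2 - 108*x + 81 = (x - 3)^4

Eigenvalues and multiplicities (the geometric multiplicity of λ is n − rank(A − λI), which equals the number of Jordan blocks for λ):
  λ = 3: algebraic multiplicity = 4, geometric multiplicity = 3

Determining the block sizes for each eigenvalue:
  λ = 3: 3 blocks summing to 4 forces exactly one block of size 2 and the rest size 1 → block sizes [2, 1, 1]

Assembling the blocks gives a Jordan form
J =
  [3, 1, 0, 0]
  [0, 3, 0, 0]
  [0, 0, 3, 0]
  [0, 0, 0, 3]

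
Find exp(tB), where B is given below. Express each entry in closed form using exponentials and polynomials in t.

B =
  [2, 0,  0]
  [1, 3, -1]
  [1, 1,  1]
e^{tB} =
  [exp(2*t), 0, 0]
  [t*exp(2*t), t*exp(2*t) + exp(2*t), -t*exp(2*t)]
  [t*exp(2*t), t*exp(2*t), -t*exp(2*t) + exp(2*t)]

Strategy: write B = P · J · P⁻¹ where J is a Jordan canonical form, so e^{tB} = P · e^{tJ} · P⁻¹, and e^{tJ} can be computed block-by-block.

B has Jordan form
J =
  [2, 1, 0]
  [0, 2, 0]
  [0, 0, 2]
(up to reordering of blocks).

Per-block formulas:
  For a 1×1 block at λ = 2: exp(t · [2]) = [e^(2t)].
  For a 2×2 Jordan block J_2(2): exp(t · J_2(2)) = e^(2t)·(I + t·N), where N is the 2×2 nilpotent shift.

After assembling e^{tJ} and conjugating by P, we get:

e^{tB} =
  [exp(2*t), 0, 0]
  [t*exp(2*t), t*exp(2*t) + exp(2*t), -t*exp(2*t)]
  [t*exp(2*t), t*exp(2*t), -t*exp(2*t) + exp(2*t)]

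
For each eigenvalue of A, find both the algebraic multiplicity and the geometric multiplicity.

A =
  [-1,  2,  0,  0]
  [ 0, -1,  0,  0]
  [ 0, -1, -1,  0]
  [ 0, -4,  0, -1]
λ = -1: alg = 4, geom = 3

Step 1 — factor the characteristic polynomial to read off the algebraic multiplicities:
  χ_A(x) = (x + 1)^4

Step 2 — compute geometric multiplicities via the rank-nullity identity g(λ) = n − rank(A − λI):
  rank(A − (-1)·I) = 1, so dim ker(A − (-1)·I) = n − 1 = 3

Summary:
  λ = -1: algebraic multiplicity = 4, geometric multiplicity = 3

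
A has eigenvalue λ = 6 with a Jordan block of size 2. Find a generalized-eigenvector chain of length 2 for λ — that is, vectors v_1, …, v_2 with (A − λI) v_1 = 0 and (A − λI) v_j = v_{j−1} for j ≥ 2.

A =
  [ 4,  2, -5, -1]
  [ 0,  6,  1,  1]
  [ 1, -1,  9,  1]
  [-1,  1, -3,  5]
A Jordan chain for λ = 6 of length 2:
v_1 = (-2, 0, 1, -1)ᵀ
v_2 = (1, 0, 0, 0)ᵀ

Let N = A − (6)·I. We want v_2 with N^2 v_2 = 0 but N^1 v_2 ≠ 0; then v_{j-1} := N · v_j for j = 2, …, 2.

Pick v_2 = (1, 0, 0, 0)ᵀ.
Then v_1 = N · v_2 = (-2, 0, 1, -1)ᵀ.

Sanity check: (A − (6)·I) v_1 = (0, 0, 0, 0)ᵀ = 0. ✓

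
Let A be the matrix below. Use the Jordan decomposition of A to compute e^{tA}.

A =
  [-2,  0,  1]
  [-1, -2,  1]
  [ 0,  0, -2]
e^{tA} =
  [exp(-2*t), 0, t*exp(-2*t)]
  [-t*exp(-2*t), exp(-2*t), -t^2*exp(-2*t)/2 + t*exp(-2*t)]
  [0, 0, exp(-2*t)]

Strategy: write A = P · J · P⁻¹ where J is a Jordan canonical form, so e^{tA} = P · e^{tJ} · P⁻¹, and e^{tJ} can be computed block-by-block.

A has Jordan form
J =
  [-2,  1,  0]
  [ 0, -2,  1]
  [ 0,  0, -2]
(up to reordering of blocks).

Per-block formulas:
  For a 3×3 Jordan block J_3(-2): exp(t · J_3(-2)) = e^(-2t)·(I + t·N + (t^2/2)·N^2), where N is the 3×3 nilpotent shift.

After assembling e^{tJ} and conjugating by P, we get:

e^{tA} =
  [exp(-2*t), 0, t*exp(-2*t)]
  [-t*exp(-2*t), exp(-2*t), -t^2*exp(-2*t)/2 + t*exp(-2*t)]
  [0, 0, exp(-2*t)]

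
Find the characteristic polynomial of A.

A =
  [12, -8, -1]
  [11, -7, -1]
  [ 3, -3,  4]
x^3 - 9*x^2 + 24*x - 16

Expanding det(x·I − A) (e.g. by cofactor expansion or by noting that A is similar to its Jordan form J, which has the same characteristic polynomial as A) gives
  χ_A(x) = x^3 - 9*x^2 + 24*x - 16
which factors as (x - 4)^2*(x - 1). The eigenvalues (with algebraic multiplicities) are λ = 1 with multiplicity 1, λ = 4 with multiplicity 2.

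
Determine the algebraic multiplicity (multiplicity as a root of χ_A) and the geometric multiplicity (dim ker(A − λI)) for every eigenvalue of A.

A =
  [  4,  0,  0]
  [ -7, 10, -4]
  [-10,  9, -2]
λ = 4: alg = 3, geom = 1

Step 1 — factor the characteristic polynomial to read off the algebraic multiplicities:
  χ_A(x) = (x - 4)^3

Step 2 — compute geometric multiplicities via the rank-nullity identity g(λ) = n − rank(A − λI):
  rank(A − (4)·I) = 2, so dim ker(A − (4)·I) = n − 2 = 1

Summary:
  λ = 4: algebraic multiplicity = 3, geometric multiplicity = 1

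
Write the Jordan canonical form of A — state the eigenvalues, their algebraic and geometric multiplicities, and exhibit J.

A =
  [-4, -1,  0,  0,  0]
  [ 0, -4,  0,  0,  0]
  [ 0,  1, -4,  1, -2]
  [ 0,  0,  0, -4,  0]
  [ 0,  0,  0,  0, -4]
J_2(-4) ⊕ J_2(-4) ⊕ J_1(-4)

The characteristic polynomial is
  det(x·I − A) = x^5 + 20*x^4 + 160*x^3 + 640*x^2 + 1280*x + 1024 = (x + 4)^5

Eigenvalues and multiplicities (the geometric multiplicity of λ is n − rank(A − λI), which equals the number of Jordan blocks for λ):
  λ = -4: algebraic multiplicity = 5, geometric multiplicity = 3

Determining the block sizes for each eigenvalue:
  λ = -4: with am = 5 and gm = 3, the partition is not yet determined (e.g. several partitions of 5 into 3 parts exist). Let N = A − (-4)·I. Computing rank(N^1) = 2, rank(N^2) = 0; the number of blocks of size ≥ j is rank(N^{j−1}) − rank(N^j), giving [3, 2]. So we have 2 block(s) of size 2, 1 block(s) of size 1 → block sizes [2, 2, 1]

Assembling the blocks gives a Jordan form
J =
  [-4,  1,  0,  0,  0]
  [ 0, -4,  0,  0,  0]
  [ 0,  0, -4,  1,  0]
  [ 0,  0,  0, -4,  0]
  [ 0,  0,  0,  0, -4]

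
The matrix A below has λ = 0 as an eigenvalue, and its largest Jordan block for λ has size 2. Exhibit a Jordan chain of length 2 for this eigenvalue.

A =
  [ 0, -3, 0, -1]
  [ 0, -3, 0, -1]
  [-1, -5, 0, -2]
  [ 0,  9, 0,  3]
A Jordan chain for λ = 0 of length 2:
v_1 = (0, 0, -1, 0)ᵀ
v_2 = (1, 0, 0, 0)ᵀ

Let N = A − (0)·I. We want v_2 with N^2 v_2 = 0 but N^1 v_2 ≠ 0; then v_{j-1} := N · v_j for j = 2, …, 2.

Pick v_2 = (1, 0, 0, 0)ᵀ.
Then v_1 = N · v_2 = (0, 0, -1, 0)ᵀ.

Sanity check: (A − (0)·I) v_1 = (0, 0, 0, 0)ᵀ = 0. ✓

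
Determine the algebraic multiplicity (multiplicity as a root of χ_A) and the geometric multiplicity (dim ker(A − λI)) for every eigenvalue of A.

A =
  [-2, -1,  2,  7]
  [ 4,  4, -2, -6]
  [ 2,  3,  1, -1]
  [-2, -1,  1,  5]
λ = 2: alg = 4, geom = 2

Step 1 — factor the characteristic polynomial to read off the algebraic multiplicities:
  χ_A(x) = (x - 2)^4

Step 2 — compute geometric multiplicities via the rank-nullity identity g(λ) = n − rank(A − λI):
  rank(A − (2)·I) = 2, so dim ker(A − (2)·I) = n − 2 = 2

Summary:
  λ = 2: algebraic multiplicity = 4, geometric multiplicity = 2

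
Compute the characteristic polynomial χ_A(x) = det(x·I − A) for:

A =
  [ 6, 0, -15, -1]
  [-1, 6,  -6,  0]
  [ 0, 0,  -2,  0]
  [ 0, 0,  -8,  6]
x^4 - 16*x^3 + 72*x^2 - 432

Expanding det(x·I − A) (e.g. by cofactor expansion or by noting that A is similar to its Jordan form J, which has the same characteristic polynomial as A) gives
  χ_A(x) = x^4 - 16*x^3 + 72*x^2 - 432
which factors as (x - 6)^3*(x + 2). The eigenvalues (with algebraic multiplicities) are λ = -2 with multiplicity 1, λ = 6 with multiplicity 3.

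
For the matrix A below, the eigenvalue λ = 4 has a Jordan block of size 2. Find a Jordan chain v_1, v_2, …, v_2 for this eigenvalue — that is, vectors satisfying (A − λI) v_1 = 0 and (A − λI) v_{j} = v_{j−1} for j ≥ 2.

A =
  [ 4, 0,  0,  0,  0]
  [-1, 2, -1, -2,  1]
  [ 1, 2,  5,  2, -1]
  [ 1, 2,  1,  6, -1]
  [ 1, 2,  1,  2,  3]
A Jordan chain for λ = 4 of length 2:
v_1 = (0, -1, 1, 1, 1)ᵀ
v_2 = (1, 0, 0, 0, 0)ᵀ

Let N = A − (4)·I. We want v_2 with N^2 v_2 = 0 but N^1 v_2 ≠ 0; then v_{j-1} := N · v_j for j = 2, …, 2.

Pick v_2 = (1, 0, 0, 0, 0)ᵀ.
Then v_1 = N · v_2 = (0, -1, 1, 1, 1)ᵀ.

Sanity check: (A − (4)·I) v_1 = (0, 0, 0, 0, 0)ᵀ = 0. ✓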